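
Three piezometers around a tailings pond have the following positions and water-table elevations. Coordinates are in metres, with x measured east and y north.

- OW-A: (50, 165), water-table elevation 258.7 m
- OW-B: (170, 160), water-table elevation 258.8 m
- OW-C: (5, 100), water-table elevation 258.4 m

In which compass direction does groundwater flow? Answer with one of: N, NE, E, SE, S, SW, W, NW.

Taking OW-A as reference: OW-B−OW-A = (120, -5, +0.1); OW-C−OW-A = (-45, -65, -0.3).
Solve a·Δx + b·Δy = Δh: det = 120·(-65) − (-45)·(-5) = -8025.
∂h/∂x = [(+0.1)·(-65) − (-0.3)·(-5)] / -8025 = +0.0009969
∂h/∂y = [120·(-0.3) − (-45)·(+0.1)] / -8025 = +0.003925
Flow = −∇h = (-0.0009969 east, -0.003925 north), which points south.

S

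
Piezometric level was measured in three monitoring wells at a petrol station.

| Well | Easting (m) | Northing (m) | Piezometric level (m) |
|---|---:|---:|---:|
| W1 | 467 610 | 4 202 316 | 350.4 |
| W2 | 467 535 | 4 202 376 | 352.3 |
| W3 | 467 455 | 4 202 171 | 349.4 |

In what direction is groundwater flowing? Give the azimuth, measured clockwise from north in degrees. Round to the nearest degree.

Taking W1 as reference: W2−W1 = (-75, 60, +1.9); W3−W1 = (-155, -145, -1.0).
Determinant of the coordinate differences = (-75)·(-145) − (-155)·60 = 20175.
∂h/∂x = [(+1.9)·(-145) − (-1.0)·60] / 20175 = -0.01068
∂h/∂y = [(-75)·(-1.0) − (-155)·(+1.9)] / 20175 = +0.01831
Flow direction (−∇h) has components (+0.01068 E, -0.01831 N).
Azimuth = atan2(E, N) = atan2(+0.01068, -0.01831) = 149.7° ≈ 150°.

150°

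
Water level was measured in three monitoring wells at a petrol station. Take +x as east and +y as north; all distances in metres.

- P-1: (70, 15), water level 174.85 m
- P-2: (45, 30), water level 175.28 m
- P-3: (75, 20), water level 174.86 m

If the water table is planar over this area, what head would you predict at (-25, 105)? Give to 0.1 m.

With h = a·x + b·y + c and P-1 as origin, the differences give:
  (-25)·a + 15·b = +0.43
  5·a + 5·b = +0.01
Eliminate b (×5 and ×15, subtract): -200·a = 2.000 → a = ∂h/∂x = -0.010000
Back-substitute: b = ∂h/∂y = +0.01200.
h(-25, 105) = 174.85 + (-0.010000)·(-95) + (+0.01200)·(90) = 174.85 +0.950 +1.080 = 176.880 m.

176.9 m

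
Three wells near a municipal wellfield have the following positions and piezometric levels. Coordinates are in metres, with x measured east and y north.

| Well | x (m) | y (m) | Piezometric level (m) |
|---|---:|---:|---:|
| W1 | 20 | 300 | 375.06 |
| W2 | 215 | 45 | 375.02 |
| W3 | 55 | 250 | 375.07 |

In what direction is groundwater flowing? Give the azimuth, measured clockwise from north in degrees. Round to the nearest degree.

With h = a·x + b·y + c and W1 as origin, the differences give:
  195·a + (-255)·b = -0.04
  35·a + (-50)·b = +0.01
Eliminate b (×(-50) and ×(-255), subtract): -825·a = 4.550 → a = ∂h/∂x = -0.005515
Back-substitute: b = ∂h/∂y = -0.004061.
Flow direction (−∇h) has components (+0.005515 E, +0.004061 N).
Azimuth = atan2(E, N) = atan2(+0.005515, +0.004061) = 53.6° ≈ 054°.

054°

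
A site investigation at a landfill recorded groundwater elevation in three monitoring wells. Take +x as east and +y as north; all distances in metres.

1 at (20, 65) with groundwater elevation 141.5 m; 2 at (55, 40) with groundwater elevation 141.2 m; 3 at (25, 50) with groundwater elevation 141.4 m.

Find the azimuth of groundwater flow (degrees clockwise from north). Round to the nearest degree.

With h = a·x + b·y + c and 1 as origin, the differences give:
  35·a + (-25)·b = -0.3
  5·a + (-15)·b = -0.1
Eliminate b (×(-15) and ×(-25), subtract): -400·a = 2.00 → a = ∂h/∂x = -0.005000
Back-substitute: b = ∂h/∂y = +0.005000.
Flow direction (−∇h) has components (+0.005000 E, -0.005000 N).
Azimuth = atan2(E, N) = atan2(+0.005000, -0.005000) = 135.0° ≈ 135°.

135°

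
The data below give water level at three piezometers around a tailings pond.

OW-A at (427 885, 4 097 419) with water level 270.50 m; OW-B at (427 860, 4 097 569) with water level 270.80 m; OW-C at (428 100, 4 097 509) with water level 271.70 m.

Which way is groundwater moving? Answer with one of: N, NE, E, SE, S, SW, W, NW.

With h = a·x + b·y + c and OW-A as origin, the differences give:
  (-25)·a + 150·b = +0.30
  215·a + 90·b = +1.20
Eliminate b (×90 and ×150, subtract): -34500·a = -153.000 → a = ∂h/∂x = +0.004435
Back-substitute: b = ∂h/∂y = +0.002739.
Flow = −∇h = (-0.004435 east, -0.002739 north), which points southwest.

SW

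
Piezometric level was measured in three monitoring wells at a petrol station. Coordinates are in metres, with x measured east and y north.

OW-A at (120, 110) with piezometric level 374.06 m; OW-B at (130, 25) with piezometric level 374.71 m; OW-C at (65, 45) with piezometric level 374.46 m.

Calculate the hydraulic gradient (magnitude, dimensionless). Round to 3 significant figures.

0.00762

Differences from OW-A: to OW-B (Δx, Δy, Δh) = (10, -85, +0.65); to OW-C = (-55, -65, +0.40).
Solve a·Δx + b·Δy = Δh: det = 10·(-65) − (-55)·(-85) = -5325.
∂h/∂x = [(+0.65)·(-65) − (+0.40)·(-85)] / -5325 = +0.001549
∂h/∂y = [10·(+0.40) − (-55)·(+0.65)] / -5325 = -0.007465
|∇h| = √(0.001549² + -0.007465²) = 0.007624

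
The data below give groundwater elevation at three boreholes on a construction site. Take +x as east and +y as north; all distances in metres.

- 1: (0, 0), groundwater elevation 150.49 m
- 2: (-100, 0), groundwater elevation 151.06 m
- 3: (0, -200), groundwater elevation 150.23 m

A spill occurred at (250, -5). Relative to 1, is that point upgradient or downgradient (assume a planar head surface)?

∂h/∂x = (151.06 − 150.49) / (-100 − 0) = -0.005700
∂h/∂y = (150.23 − 150.49) / (-200 − 0) = +0.001300
Head at (250, -5) = 150.49 + (-0.005700)·(250) + (+0.001300)·(-5) = 149.06 m.
That is lower than the 150.49 m at 1, so the point is downgradient.

downgradient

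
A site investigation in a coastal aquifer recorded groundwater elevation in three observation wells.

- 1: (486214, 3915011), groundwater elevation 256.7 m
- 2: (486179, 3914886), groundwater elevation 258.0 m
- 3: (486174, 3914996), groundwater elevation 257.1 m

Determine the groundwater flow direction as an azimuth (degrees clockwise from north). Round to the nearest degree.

039°

With h = a·x + b·y + c and 1 as origin, the differences give:
  (-35)·a + (-125)·b = +1.3
  (-40)·a + (-15)·b = +0.4
Eliminate b (×(-15) and ×(-125), subtract): -4475·a = 30.50 → a = ∂h/∂x = -0.006816
Back-substitute: b = ∂h/∂y = -0.008492.
Flow direction (−∇h) has components (+0.006816 E, +0.008492 N).
Azimuth = atan2(E, N) = atan2(+0.006816, +0.008492) = 38.8° ≈ 039°.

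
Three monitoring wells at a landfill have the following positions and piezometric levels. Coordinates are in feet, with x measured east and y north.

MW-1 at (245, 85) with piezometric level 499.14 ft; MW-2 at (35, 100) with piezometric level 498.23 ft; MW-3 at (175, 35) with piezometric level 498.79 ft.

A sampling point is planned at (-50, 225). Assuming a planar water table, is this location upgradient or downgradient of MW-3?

downgradient

Taking MW-1 as reference: MW-2−MW-1 = (-210, 15, -0.91); MW-3−MW-1 = (-70, -50, -0.35).
Determinant of the coordinate differences = (-210)·(-50) − (-70)·15 = 11550.
∂h/∂x = [(-0.91)·(-50) − (-0.35)·15] / 11550 = +0.004394
∂h/∂y = [(-210)·(-0.35) − (-70)·(-0.91)] / 11550 = +0.0008485
Head at (-50, 225) = 499.14 + (+0.004394)·(-295) + (+0.0008485)·(140) = 497.96 ft.
That is lower than the 498.79 ft at MW-3, so the point is downgradient.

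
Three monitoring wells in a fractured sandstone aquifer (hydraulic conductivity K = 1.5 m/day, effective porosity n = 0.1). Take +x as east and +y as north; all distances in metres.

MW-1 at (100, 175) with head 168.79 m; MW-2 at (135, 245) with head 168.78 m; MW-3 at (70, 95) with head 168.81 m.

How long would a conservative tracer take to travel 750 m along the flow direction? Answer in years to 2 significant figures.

130 years

Differences from MW-1: to MW-2 (Δx, Δy, Δh) = (35, 70, -0.01); to MW-3 = (-30, -80, +0.02).
Determinant of the coordinate differences = 35·(-80) − (-30)·70 = -700.
∂h/∂x = [(-0.01)·(-80) − (+0.02)·70] / -700 = +0.0008571
∂h/∂y = [35·(+0.02) − (-30)·(-0.01)] / -700 = -0.0005714
|∇h| = √(0.0008571² + -0.0005714²) = 0.00103
Seepage velocity v = K·i/n = 1.5 × 0.00103 / 0.1 = 0.01545 m/day.
t = 750 / 0.01545 = 4.854e+04 days = 133 years.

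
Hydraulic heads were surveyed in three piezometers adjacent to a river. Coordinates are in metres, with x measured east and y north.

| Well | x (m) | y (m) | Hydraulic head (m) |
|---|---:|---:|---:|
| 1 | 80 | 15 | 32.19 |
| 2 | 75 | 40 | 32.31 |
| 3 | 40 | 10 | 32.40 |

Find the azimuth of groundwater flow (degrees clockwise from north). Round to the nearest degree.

Three-point gradient (reference 1): Δ to 2 = (-5, 25, +0.12), Δ to 3 = (-40, -5, +0.21).
∂h/∂x = -0.005707, ∂h/∂y = +0.003659 (det = 1025).
Flow direction (−∇h) has components (+0.005707 E, -0.003659 N).
Azimuth = atan2(E, N) = atan2(+0.005707, -0.003659) = 122.7° ≈ 123°.

123°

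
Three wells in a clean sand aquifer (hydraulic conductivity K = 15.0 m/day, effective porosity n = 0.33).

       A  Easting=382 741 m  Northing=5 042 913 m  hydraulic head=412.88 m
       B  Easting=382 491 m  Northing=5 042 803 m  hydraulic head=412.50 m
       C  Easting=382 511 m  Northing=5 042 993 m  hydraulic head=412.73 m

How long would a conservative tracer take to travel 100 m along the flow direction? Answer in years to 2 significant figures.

4.0 years

With h = a·x + b·y + c and A as origin, the differences give:
  (-250)·a + (-110)·b = -0.38
  (-230)·a + 80·b = -0.15
Eliminate b (×80 and ×(-110), subtract): -45300·a = -46.900 → a = ∂h/∂x = +0.001035
Back-substitute: b = ∂h/∂y = +0.001102.
|∇h| = √(0.001035² + 0.001102²) = 0.001512
Seepage velocity v = K·i/n = 15.0 × 0.001512 / 0.33 = 0.06873 m/day.
t = 100 / 0.06873 = 1455 days = 3.98 years.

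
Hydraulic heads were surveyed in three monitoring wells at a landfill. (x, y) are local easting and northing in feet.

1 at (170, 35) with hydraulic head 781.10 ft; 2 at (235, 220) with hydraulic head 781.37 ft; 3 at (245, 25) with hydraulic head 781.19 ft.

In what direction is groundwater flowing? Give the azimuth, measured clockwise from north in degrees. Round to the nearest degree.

233°

With h = a·x + b·y + c and 1 as origin, the differences give:
  65·a + 185·b = +0.27
  75·a + (-10)·b = +0.09
Eliminate b (×(-10) and ×185, subtract): -14525·a = -19.350 → a = ∂h/∂x = +0.001332
Back-substitute: b = ∂h/∂y = +0.0009914.
Flow direction (−∇h) has components (-0.001332 E, -0.0009914 N).
Azimuth = atan2(E, N) = atan2(-0.001332, -0.0009914) = 233.3° ≈ 233°.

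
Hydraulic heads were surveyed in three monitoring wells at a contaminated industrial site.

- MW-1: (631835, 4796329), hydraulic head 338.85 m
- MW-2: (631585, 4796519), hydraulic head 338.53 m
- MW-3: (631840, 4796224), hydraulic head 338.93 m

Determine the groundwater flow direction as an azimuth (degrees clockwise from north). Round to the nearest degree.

Taking MW-1 as reference: MW-2−MW-1 = (-250, 190, -0.32); MW-3−MW-1 = (5, -105, +0.08).
Determinant of the coordinate differences = (-250)·(-105) − 5·190 = 25300.
∂h/∂x = [(-0.32)·(-105) − (+0.08)·190] / 25300 = +0.0007273
∂h/∂y = [(-250)·(+0.08) − 5·(-0.32)] / 25300 = -0.0007273
Flow direction (−∇h) has components (-0.0007273 E, +0.0007273 N).
Azimuth = atan2(E, N) = atan2(-0.0007273, +0.0007273) = 315.0° ≈ 315°.

315°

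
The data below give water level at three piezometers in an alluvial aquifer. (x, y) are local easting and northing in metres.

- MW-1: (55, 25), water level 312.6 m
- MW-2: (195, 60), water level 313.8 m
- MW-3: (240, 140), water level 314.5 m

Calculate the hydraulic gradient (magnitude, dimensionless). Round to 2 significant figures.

Taking MW-1 as reference: MW-2−MW-1 = (140, 35, +1.2); MW-3−MW-1 = (185, 115, +1.9).
Solve a·Δx + b·Δy = Δh: det = 140·115 − 185·35 = 9625.
∂h/∂x = [(+1.2)·115 − (+1.9)·35] / 9625 = +0.007429
∂h/∂y = [140·(+1.9) − 185·(+1.2)] / 9625 = +0.004571
|∇h| = √(0.007429² + 0.004571²) = 0.008723

0.0087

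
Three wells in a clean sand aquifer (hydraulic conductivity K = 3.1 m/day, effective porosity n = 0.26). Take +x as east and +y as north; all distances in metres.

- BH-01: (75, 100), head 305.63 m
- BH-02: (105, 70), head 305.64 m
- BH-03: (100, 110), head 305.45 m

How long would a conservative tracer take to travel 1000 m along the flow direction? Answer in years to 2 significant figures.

Three-point gradient (reference BH-01): Δ to BH-02 = (30, -30, +0.01), Δ to BH-03 = (25, 10, -0.18).
∂h/∂x = -0.005048, ∂h/∂y = -0.005381 (det = 1050).
|∇h| = √(-0.005048² + -0.005381²) = 0.007378
Seepage velocity v = K·i/n = 3.1 × 0.007378 / 0.26 = 0.08797 m/day.
t = 1000 / 0.08797 = 1.137e+04 days = 31.1 years.

31 years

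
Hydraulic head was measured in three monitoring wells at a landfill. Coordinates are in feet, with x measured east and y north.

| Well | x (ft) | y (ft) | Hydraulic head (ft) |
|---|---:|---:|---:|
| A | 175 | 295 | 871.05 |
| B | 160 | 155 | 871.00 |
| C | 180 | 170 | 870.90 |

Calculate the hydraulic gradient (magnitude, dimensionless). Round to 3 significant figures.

0.00581

With h = a·x + b·y + c and A as origin, the differences give:
  (-15)·a + (-140)·b = -0.05
  5·a + (-125)·b = -0.15
Eliminate b (×(-125) and ×(-140), subtract): 2575·a = -14.750 → a = ∂h/∂x = -0.005728
Back-substitute: b = ∂h/∂y = +0.0009709.
|∇h| = √(-0.005728² + 0.0009709²) = 0.00581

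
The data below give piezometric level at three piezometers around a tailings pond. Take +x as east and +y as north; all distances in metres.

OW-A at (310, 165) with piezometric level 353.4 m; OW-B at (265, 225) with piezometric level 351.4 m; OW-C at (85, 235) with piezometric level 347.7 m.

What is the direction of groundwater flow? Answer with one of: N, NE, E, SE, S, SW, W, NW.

Differences from OW-A: to OW-B (Δx, Δy, Δh) = (-45, 60, -2.0); to OW-C = (-225, 70, -5.7).
Solve a·Δx + b·Δy = Δh: det = (-45)·70 − (-225)·60 = 10350.
∂h/∂x = [(-2.0)·70 − (-5.7)·60] / 10350 = +0.01952
∂h/∂y = [(-45)·(-5.7) − (-225)·(-2.0)] / 10350 = -0.01870
Flow = −∇h = (-0.01952 east, +0.01870 north), which points northwest.

NW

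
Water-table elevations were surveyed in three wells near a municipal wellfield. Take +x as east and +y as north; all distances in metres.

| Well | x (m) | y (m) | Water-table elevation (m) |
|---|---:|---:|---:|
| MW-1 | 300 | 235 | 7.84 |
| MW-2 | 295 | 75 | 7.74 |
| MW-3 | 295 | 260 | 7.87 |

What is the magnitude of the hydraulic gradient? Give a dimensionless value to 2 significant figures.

Taking MW-1 as reference: MW-2−MW-1 = (-5, -160, -0.10); MW-3−MW-1 = (-5, 25, +0.03).
Solve a·Δx + b·Δy = Δh: det = (-5)·25 − (-5)·(-160) = -925.
∂h/∂x = [(-0.10)·25 − (+0.03)·(-160)] / -925 = -0.002486
∂h/∂y = [(-5)·(+0.03) − (-5)·(-0.10)] / -925 = +0.0007027
|∇h| = √(-0.002486² + 0.0007027²) = 0.002583

0.0026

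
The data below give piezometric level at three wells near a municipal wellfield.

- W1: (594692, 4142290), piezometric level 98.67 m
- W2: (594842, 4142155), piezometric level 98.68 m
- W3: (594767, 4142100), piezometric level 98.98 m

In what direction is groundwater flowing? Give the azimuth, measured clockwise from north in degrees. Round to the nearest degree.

041°

Three-point gradient (reference W1): Δ to W2 = (150, -135, +0.01), Δ to W3 = (75, -190, +0.31).
∂h/∂x = -0.002174, ∂h/∂y = -0.002490 (det = -18375).
Flow direction (−∇h) has components (+0.002174 E, +0.002490 N).
Azimuth = atan2(E, N) = atan2(+0.002174, +0.002490) = 41.1° ≈ 041°.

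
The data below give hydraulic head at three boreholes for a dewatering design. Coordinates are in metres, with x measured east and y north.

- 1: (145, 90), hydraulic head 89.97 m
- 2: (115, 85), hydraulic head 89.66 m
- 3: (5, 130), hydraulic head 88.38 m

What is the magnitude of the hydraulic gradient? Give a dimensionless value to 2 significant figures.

0.011

Differences from 1: to 2 (Δx, Δy, Δh) = (-30, -5, -0.31); to 3 = (-140, 40, -1.59).
Solve a·Δx + b·Δy = Δh: det = (-30)·40 − (-140)·(-5) = -1900.
∂h/∂x = [(-0.31)·40 − (-1.59)·(-5)] / -1900 = +0.01071
∂h/∂y = [(-30)·(-1.59) − (-140)·(-0.31)] / -1900 = -0.002263
|∇h| = √(0.01071² + -0.002263²) = 0.01095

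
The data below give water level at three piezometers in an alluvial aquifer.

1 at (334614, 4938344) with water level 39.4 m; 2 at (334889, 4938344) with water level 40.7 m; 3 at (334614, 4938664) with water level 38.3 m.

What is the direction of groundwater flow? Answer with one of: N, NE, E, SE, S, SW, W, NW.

∂h/∂x = (40.7 − 39.4) / (334889 − 334614) = +0.004727
∂h/∂y = (38.3 − 39.4) / (4938664 − 4938344) = -0.003438
Flow = −∇h = (-0.004727 east, +0.003438 north), which points northwest.

NW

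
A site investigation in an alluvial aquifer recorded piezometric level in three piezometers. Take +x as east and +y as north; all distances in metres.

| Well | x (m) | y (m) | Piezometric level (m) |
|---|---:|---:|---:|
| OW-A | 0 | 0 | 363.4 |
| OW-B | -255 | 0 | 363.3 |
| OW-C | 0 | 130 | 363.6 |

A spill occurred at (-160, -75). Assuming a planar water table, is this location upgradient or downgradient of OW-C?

∂h/∂x = (363.3 − 363.4) / (-255 − 0) = +0.0003922
∂h/∂y = (363.6 − 363.4) / (130 − 0) = +0.001538
Head at (-160, -75) = 363.4 + (+0.0003922)·(-160) + (+0.001538)·(-75) = 363.22 m.
That is lower than the 363.6 m at OW-C, so the point is downgradient.

downgradient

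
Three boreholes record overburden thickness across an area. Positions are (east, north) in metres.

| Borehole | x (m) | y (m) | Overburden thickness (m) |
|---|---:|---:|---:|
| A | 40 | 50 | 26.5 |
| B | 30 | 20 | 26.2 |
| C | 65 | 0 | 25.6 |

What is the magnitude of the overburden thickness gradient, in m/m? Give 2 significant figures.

Differences from A: to B (Δx, Δy, Δh) = (-10, -30, -0.3); to C = (25, -50, -0.9).
Determinant of the coordinate differences = (-10)·(-50) − 25·(-30) = 1250.
∂d/∂x = [(-0.3)·(-50) − (-0.9)·(-30)] / 1250 = -0.009600
∂d/∂y = [(-10)·(-0.9) − 25·(-0.3)] / 1250 = +0.01320
|∇f| = √(-0.009600² + 0.01320²) = 0.01632 m/m

0.016 m/m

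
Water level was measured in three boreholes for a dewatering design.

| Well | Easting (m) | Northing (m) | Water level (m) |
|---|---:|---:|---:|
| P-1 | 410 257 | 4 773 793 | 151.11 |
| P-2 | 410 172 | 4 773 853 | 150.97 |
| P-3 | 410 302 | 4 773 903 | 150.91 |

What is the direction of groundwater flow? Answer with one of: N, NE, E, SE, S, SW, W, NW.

N

With h = a·x + b·y + c and P-1 as origin, the differences give:
  (-85)·a + 60·b = -0.14
  45·a + 110·b = -0.20
Eliminate b (×110 and ×60, subtract): -12050·a = -3.400 → a = ∂h/∂x = +0.0002822
Back-substitute: b = ∂h/∂y = -0.001934.
Flow = −∇h = (-0.0002822 east, +0.001934 north), which points north.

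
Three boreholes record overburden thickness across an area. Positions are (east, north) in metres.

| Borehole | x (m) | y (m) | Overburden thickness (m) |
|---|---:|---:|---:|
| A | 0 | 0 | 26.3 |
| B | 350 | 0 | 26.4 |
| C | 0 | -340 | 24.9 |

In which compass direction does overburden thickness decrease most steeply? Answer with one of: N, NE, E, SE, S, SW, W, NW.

S

∂d/∂x = (26.4 − 26.3) / (350 − 0) = +0.0002857
∂d/∂y = (24.9 − 26.3) / (-340 − 0) = +0.004118
Steepest decrease is along −∇f = (-0.0002857 E, -0.004118 N) → south.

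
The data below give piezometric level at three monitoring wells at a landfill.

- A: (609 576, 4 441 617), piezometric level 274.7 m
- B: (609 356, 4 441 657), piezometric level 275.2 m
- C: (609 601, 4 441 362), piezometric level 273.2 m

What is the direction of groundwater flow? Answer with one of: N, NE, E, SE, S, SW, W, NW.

S

With h = a·x + b·y + c and A as origin, the differences give:
  (-220)·a + 40·b = +0.5
  25·a + (-255)·b = -1.5
Eliminate b (×(-255) and ×40, subtract): 55100·a = -67.50 → a = ∂h/∂x = -0.001225
Back-substitute: b = ∂h/∂y = +0.005762.
Flow = −∇h = (+0.001225 east, -0.005762 north), which points south.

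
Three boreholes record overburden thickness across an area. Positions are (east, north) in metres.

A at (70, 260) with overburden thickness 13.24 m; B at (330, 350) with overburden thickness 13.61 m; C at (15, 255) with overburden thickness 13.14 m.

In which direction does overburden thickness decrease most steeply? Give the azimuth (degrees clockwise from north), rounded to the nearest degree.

With d = a·x + b·y + c and A as origin, the differences give:
  260·a + 90·b = +0.37
  (-55)·a + (-5)·b = -0.10
Eliminate b (×(-5) and ×90, subtract): 3650·a = 7.150 → a = ∂d/∂x = +0.001959
Back-substitute: b = ∂d/∂y = -0.001548.
Steepest decrease is along −∇f: components (-0.001959 E, +0.001548 N).
Azimuth = atan2(-0.001959, +0.001548) = 308.3° ≈ 308°.

308°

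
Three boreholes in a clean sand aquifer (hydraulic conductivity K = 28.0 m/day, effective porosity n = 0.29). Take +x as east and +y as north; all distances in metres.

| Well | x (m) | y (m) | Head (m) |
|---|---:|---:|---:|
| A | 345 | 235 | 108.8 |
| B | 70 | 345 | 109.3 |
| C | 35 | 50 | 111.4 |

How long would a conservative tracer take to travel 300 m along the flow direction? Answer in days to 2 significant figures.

390 days

Taking A as reference: B−A = (-275, 110, +0.5); C−A = (-310, -185, +2.6).
Solve a·Δx + b·Δy = Δh: det = (-275)·(-185) − (-310)·110 = 84975.
∂h/∂x = [(+0.5)·(-185) − (+2.6)·110] / 84975 = -0.004454
∂h/∂y = [(-275)·(+2.6) − (-310)·(+0.5)] / 84975 = -0.006590
|∇h| = √(-0.004454² + -0.006590²) = 0.007954
Seepage velocity v = K·i/n = 28.0 × 0.007954 / 0.29 = 0.768 m/day.
t = 300 / 0.768 = 390.6 days.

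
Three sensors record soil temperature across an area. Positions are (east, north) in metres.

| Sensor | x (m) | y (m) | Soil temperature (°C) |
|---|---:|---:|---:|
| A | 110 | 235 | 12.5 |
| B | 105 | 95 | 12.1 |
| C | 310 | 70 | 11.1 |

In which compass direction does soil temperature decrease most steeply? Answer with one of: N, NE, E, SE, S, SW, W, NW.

Taking A as reference: B−A = (-5, -140, -0.4); C−A = (200, -165, -1.4).
Determinant of the coordinate differences = (-5)·(-165) − 200·(-140) = 28825.
∂T/∂x = [(-0.4)·(-165) − (-1.4)·(-140)] / 28825 = -0.004510
∂T/∂y = [(-5)·(-1.4) − 200·(-0.4)] / 28825 = +0.003018
Steepest decrease is along −∇f = (+0.004510 E, -0.003018 N) → southeast.

SE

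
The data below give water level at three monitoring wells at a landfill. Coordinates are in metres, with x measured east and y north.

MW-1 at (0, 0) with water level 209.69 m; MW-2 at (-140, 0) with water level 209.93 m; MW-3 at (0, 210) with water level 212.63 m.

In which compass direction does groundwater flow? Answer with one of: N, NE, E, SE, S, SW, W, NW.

∂h/∂x = (209.93 − 209.69) / (-140 − 0) = -0.001714
∂h/∂y = (212.63 − 209.69) / (210 − 0) = +0.01400
Flow = −∇h = (+0.001714 east, -0.01400 north), which points south.

S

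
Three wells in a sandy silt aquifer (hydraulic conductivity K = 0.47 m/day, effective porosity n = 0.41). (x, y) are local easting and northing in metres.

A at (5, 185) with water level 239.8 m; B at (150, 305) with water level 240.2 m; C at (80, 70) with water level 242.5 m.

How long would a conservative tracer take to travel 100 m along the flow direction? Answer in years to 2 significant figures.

12 years

Differences from A: to B (Δx, Δy, Δh) = (145, 120, +0.4); to C = (75, -115, +2.7).
Determinant of the coordinate differences = 145·(-115) − 75·120 = -25675.
∂h/∂x = [(+0.4)·(-115) − (+2.7)·120] / -25675 = +0.01441
∂h/∂y = [145·(+2.7) − 75·(+0.4)] / -25675 = -0.01408
|∇h| = √(0.01441² + -0.01408²) = 0.02015
Seepage velocity v = K·i/n = 0.47 × 0.02015 / 0.41 = 0.0231 m/day.
t = 100 / 0.0231 = 4329 days = 11.9 years.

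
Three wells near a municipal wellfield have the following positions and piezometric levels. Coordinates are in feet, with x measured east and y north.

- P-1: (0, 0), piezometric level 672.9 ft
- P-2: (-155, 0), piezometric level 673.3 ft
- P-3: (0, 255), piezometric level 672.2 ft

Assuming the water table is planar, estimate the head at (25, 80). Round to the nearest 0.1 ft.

∂h/∂x = (673.3 − 672.9) / (-155 − 0) = -0.002581
∂h/∂y = (672.2 − 672.9) / (255 − 0) = -0.002745
h(25, 80) = 672.9 + (-0.002581)·(25) + (-0.002745)·(80) = 672.9 -0.065 -0.220 = 672.616 ft.

672.6 ft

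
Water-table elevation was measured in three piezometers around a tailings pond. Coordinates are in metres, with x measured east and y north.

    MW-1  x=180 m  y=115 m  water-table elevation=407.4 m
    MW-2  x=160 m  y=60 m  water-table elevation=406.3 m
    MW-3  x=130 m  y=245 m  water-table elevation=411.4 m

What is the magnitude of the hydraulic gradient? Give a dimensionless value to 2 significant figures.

0.029

Taking MW-1 as reference: MW-2−MW-1 = (-20, -55, -1.1); MW-3−MW-1 = (-50, 130, +4.0).
Determinant of the coordinate differences = (-20)·130 − (-50)·(-55) = -5350.
∂h/∂x = [(-1.1)·130 − (+4.0)·(-55)] / -5350 = -0.01439
∂h/∂y = [(-20)·(+4.0) − (-50)·(-1.1)] / -5350 = +0.02523
|∇h| = √(-0.01439² + 0.02523²) = 0.02905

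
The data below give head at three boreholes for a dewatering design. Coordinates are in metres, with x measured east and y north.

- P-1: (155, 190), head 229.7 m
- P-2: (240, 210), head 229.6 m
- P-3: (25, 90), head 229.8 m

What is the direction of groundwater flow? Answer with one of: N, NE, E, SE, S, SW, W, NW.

Taking P-1 as reference: P-2−P-1 = (85, 20, -0.1); P-3−P-1 = (-130, -100, +0.1).
Solve a·Δx + b·Δy = Δh: det = 85·(-100) − (-130)·20 = -5900.
∂h/∂x = [(-0.1)·(-100) − (+0.1)·20] / -5900 = -0.001356
∂h/∂y = [85·(+0.1) − (-130)·(-0.1)] / -5900 = +0.0007627
Flow = −∇h = (+0.001356 east, -0.0007627 north), which points southeast.

SE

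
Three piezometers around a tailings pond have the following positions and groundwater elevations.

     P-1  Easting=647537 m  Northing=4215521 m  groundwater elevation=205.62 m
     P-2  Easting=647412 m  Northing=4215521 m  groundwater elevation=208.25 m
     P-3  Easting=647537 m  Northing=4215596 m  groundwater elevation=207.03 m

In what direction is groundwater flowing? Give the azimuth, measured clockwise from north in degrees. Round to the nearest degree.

132°

∂h/∂x = (208.25 − 205.62) / (647412 − 647537) = -0.02104
∂h/∂y = (207.03 − 205.62) / (4215596 − 4215521) = +0.01880
Flow direction (−∇h) has components (+0.02104 E, -0.01880 N).
Azimuth = atan2(E, N) = atan2(+0.02104, -0.01880) = 131.8° ≈ 132°.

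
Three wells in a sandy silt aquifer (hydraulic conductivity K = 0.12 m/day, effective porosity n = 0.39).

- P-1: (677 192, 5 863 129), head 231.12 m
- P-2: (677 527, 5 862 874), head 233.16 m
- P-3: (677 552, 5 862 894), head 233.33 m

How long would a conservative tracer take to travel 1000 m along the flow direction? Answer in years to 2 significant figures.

With h = a·x + b·y + c and P-1 as origin, the differences give:
  335·a + (-255)·b = +2.04
  360·a + (-235)·b = +2.21
Eliminate b (×(-235) and ×(-255), subtract): 13075·a = 84.150 → a = ∂h/∂x = +0.006436
Back-substitute: b = ∂h/∂y = +0.0004551.
|∇h| = √(0.006436² + 0.0004551²) = 0.006452
Seepage velocity v = K·i/n = 0.12 × 0.006452 / 0.39 = 0.001985 m/day.
t = 1000 / 0.001985 = 5.038e+05 days = 1.38e+03 years.

1400 years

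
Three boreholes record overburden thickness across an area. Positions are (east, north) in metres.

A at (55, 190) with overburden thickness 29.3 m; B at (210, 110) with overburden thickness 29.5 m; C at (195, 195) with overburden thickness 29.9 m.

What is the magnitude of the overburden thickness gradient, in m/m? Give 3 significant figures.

0.00680 m/m

Three-point gradient (reference A): Δ to B = (155, -80, +0.2), Δ to C = (140, 5, +0.6).
∂d/∂x = +0.004092, ∂d/∂y = +0.005428 (det = 11975).
|∇f| = √(0.004092² + 0.005428²) = 0.006798 m/m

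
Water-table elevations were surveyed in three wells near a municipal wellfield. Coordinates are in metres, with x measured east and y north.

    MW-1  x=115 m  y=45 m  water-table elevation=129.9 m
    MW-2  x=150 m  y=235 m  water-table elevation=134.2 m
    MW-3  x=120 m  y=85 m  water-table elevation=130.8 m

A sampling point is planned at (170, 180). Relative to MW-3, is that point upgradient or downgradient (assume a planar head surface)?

Differences from MW-1: to MW-2 (Δx, Δy, Δh) = (35, 190, +4.3); to MW-3 = (5, 40, +0.9).
Solve a·Δx + b·Δy = Δh: det = 35·40 − 5·190 = 450.
∂h/∂x = [(+4.3)·40 − (+0.9)·190] / 450 = +0.002222
∂h/∂y = [35·(+0.9) − 5·(+4.3)] / 450 = +0.02222
Head at (170, 180) = 129.9 + (+0.002222)·(55) + (+0.02222)·(135) = 133.02 m.
That is higher than the 130.8 m at MW-3, so the point is upgradient.

upgradient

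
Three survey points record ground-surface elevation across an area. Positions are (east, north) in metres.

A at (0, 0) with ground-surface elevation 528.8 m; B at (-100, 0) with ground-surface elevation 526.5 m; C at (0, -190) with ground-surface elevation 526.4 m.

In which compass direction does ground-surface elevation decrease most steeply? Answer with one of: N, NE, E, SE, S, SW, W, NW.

∂z/∂x = (526.5 − 528.8) / (-100 − 0) = +0.02300
∂z/∂y = (526.4 − 528.8) / (-190 − 0) = +0.01263
Steepest decrease is along −∇f = (-0.02300 E, -0.01263 N) → southwest.

SW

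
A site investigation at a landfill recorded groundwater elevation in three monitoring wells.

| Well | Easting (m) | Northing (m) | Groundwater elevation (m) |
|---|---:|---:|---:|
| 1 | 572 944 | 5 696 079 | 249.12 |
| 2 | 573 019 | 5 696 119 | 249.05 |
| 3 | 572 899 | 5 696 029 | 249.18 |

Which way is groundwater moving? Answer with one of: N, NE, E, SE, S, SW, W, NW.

With h = a·x + b·y + c and 1 as origin, the differences give:
  75·a + 40·b = -0.07
  (-45)·a + (-50)·b = +0.06
Eliminate b (×(-50) and ×40, subtract): -1950·a = 1.100 → a = ∂h/∂x = -0.0005641
Back-substitute: b = ∂h/∂y = -0.0006923.
Flow = −∇h = (+0.0005641 east, +0.0006923 north), which points northeast.

NE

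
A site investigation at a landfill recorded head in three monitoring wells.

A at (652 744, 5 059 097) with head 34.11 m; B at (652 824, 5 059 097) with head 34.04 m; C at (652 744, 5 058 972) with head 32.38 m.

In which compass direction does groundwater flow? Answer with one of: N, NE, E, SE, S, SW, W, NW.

∂h/∂x = (34.04 − 34.11) / (652824 − 652744) = -0.0008750
∂h/∂y = (32.38 − 34.11) / (5058972 − 5059097) = +0.01384
Flow = −∇h = (+0.0008750 east, -0.01384 north), which points south.

S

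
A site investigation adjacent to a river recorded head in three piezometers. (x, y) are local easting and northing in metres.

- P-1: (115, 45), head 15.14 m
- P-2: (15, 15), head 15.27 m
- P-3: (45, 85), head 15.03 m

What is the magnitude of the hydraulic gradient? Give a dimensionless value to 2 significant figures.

0.0033

Differences from P-1: to P-2 (Δx, Δy, Δh) = (-100, -30, +0.13); to P-3 = (-70, 40, -0.11).
Determinant of the coordinate differences = (-100)·40 − (-70)·(-30) = -6100.
∂h/∂x = [(+0.13)·40 − (-0.11)·(-30)] / -6100 = -0.0003115
∂h/∂y = [(-100)·(-0.11) − (-70)·(+0.13)] / -6100 = -0.003295
|∇h| = √(-0.0003115² + -0.003295²) = 0.00331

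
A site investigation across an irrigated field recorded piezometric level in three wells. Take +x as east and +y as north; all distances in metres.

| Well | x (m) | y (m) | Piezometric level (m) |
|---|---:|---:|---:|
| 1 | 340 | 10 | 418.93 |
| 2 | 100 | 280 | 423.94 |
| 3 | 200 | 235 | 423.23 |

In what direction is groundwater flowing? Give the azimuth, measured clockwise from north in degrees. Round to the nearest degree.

Differences from 1: to 2 (Δx, Δy, Δh) = (-240, 270, +5.01); to 3 = (-140, 225, +4.30).
Solve a·Δx + b·Δy = Δh: det = (-240)·225 − (-140)·270 = -16200.
∂h/∂x = [(+5.01)·225 − (+4.30)·270] / -16200 = +0.002083
∂h/∂y = [(-240)·(+4.30) − (-140)·(+5.01)] / -16200 = +0.02041
Flow direction (−∇h) has components (-0.002083 E, -0.02041 N).
Azimuth = atan2(E, N) = atan2(-0.002083, -0.02041) = 185.8° ≈ 186°.

186°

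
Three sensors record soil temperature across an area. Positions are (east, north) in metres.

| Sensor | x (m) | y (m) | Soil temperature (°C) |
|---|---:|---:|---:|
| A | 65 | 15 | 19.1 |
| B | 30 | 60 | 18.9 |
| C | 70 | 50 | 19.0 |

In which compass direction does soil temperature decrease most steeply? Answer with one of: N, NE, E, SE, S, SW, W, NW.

Taking A as reference: B−A = (-35, 45, -0.2); C−A = (5, 35, -0.1).
Determinant of the coordinate differences = (-35)·35 − 5·45 = -1450.
∂T/∂x = [(-0.2)·35 − (-0.1)·45] / -1450 = +0.001724
∂T/∂y = [(-35)·(-0.1) − 5·(-0.2)] / -1450 = -0.003103
Steepest decrease is along −∇f = (-0.001724 E, +0.003103 N) → northwest.

NW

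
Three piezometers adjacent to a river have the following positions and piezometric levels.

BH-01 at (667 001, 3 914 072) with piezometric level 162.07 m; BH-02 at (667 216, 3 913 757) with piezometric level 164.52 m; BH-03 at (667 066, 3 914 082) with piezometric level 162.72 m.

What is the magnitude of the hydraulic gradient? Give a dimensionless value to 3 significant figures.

With h = a·x + b·y + c and BH-01 as origin, the differences give:
  215·a + (-315)·b = +2.45
  65·a + 10·b = +0.65
Eliminate b (×10 and ×(-315), subtract): 22625·a = 229.250 → a = ∂h/∂x = +0.01013
Back-substitute: b = ∂h/∂y = -0.0008619.
|∇h| = √(0.01013² + -0.0008619²) = 0.01017

0.0102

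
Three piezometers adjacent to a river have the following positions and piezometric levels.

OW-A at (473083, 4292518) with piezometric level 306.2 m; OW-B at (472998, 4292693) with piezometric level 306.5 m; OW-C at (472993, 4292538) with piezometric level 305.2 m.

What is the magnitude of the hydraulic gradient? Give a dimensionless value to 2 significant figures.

0.015

Three-point gradient (reference OW-A): Δ to OW-B = (-85, 175, +0.3), Δ to OW-C = (-90, 20, -1.0).
∂h/∂x = +0.01288, ∂h/∂y = +0.007972 (det = 14050).
|∇h| = √(0.01288² + 0.007972²) = 0.01515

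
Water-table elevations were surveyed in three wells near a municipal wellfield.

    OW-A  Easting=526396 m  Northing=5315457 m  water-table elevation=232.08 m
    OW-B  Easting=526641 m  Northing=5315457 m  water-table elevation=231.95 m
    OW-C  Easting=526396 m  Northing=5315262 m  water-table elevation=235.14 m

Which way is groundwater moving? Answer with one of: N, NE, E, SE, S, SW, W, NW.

∂h/∂x = (231.95 − 232.08) / (526641 − 526396) = -0.0005306
∂h/∂y = (235.14 − 232.08) / (5315262 − 5315457) = -0.01569
Flow = −∇h = (+0.0005306 east, +0.01569 north), which points north.

N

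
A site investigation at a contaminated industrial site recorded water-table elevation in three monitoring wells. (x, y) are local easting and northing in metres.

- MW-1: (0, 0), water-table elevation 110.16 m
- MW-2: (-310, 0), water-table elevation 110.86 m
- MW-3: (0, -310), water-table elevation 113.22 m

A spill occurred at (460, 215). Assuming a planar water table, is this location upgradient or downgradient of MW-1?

∂h/∂x = (110.86 − 110.16) / (-310 − 0) = -0.002258
∂h/∂y = (113.22 − 110.16) / (-310 − 0) = -0.009871
Head at (460, 215) = 110.16 + (-0.002258)·(460) + (-0.009871)·(215) = 107.00 m.
That is lower than the 110.16 m at MW-1, so the point is downgradient.

downgradient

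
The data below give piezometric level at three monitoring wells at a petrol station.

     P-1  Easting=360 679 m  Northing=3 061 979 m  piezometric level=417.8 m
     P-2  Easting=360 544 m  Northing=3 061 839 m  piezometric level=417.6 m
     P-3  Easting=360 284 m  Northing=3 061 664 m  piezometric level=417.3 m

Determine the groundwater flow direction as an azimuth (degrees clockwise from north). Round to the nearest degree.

211°

With h = a·x + b·y + c and P-1 as origin, the differences give:
  (-135)·a + (-140)·b = -0.2
  (-395)·a + (-315)·b = -0.5
Eliminate b (×(-315) and ×(-140), subtract): -12775·a = -7.00 → a = ∂h/∂x = +0.0005479
Back-substitute: b = ∂h/∂y = +0.0009002.
Flow direction (−∇h) has components (-0.0005479 E, -0.0009002 N).
Azimuth = atan2(E, N) = atan2(-0.0005479, -0.0009002) = 211.3° ≈ 211°.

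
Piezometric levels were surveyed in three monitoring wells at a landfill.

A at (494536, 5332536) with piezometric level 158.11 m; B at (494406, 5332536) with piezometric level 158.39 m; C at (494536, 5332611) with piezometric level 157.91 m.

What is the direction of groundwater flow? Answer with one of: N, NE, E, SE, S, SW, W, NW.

NE

∂h/∂x = (158.39 − 158.11) / (494406 − 494536) = -0.002154
∂h/∂y = (157.91 − 158.11) / (5332611 − 5332536) = -0.002667
Flow = −∇h = (+0.002154 east, +0.002667 north), which points northeast.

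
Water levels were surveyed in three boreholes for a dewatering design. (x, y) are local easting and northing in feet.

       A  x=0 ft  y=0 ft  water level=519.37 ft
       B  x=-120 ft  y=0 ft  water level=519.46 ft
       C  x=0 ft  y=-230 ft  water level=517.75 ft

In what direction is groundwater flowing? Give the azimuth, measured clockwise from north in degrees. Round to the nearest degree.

174°

∂h/∂x = (519.46 − 519.37) / (-120 − 0) = -0.0007500
∂h/∂y = (517.75 − 519.37) / (-230 − 0) = +0.007043
Flow direction (−∇h) has components (+0.0007500 E, -0.007043 N).
Azimuth = atan2(E, N) = atan2(+0.0007500, -0.007043) = 173.9° ≈ 174°.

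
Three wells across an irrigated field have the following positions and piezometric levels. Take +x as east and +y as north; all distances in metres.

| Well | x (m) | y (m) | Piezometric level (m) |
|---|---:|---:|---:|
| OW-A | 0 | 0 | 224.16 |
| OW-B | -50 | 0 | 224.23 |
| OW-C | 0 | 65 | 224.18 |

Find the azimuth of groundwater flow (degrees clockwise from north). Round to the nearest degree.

102°

∂h/∂x = (224.23 − 224.16) / (-50 − 0) = -0.001400
∂h/∂y = (224.18 − 224.16) / (65 − 0) = +0.0003077
Flow direction (−∇h) has components (+0.001400 E, -0.0003077 N).
Azimuth = atan2(E, N) = atan2(+0.001400, -0.0003077) = 102.4° ≈ 102°.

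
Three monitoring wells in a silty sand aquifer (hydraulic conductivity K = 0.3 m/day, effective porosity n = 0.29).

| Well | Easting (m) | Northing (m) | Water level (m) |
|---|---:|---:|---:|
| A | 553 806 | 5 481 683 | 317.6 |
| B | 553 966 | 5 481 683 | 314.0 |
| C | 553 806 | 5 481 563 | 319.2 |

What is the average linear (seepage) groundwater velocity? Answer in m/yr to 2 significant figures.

9.9 m/yr

∂h/∂x = (314.0 − 317.6) / (553966 − 553806) = -0.02250
∂h/∂y = (319.2 − 317.6) / (5481563 − 5481683) = -0.01333
|∇h| = √(-0.02250² + -0.01333²) = 0.02615
Seepage velocity v = K·i/n = 0.3 × 0.02615 / 0.29 = 0.02705 m/day = 9.88 m/yr.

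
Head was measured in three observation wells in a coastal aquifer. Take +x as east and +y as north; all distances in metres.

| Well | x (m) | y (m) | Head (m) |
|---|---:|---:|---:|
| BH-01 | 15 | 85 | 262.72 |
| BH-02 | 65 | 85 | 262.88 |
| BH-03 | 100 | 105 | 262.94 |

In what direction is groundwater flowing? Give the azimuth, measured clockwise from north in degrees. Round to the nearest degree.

Taking BH-01 as reference: BH-02−BH-01 = (50, 0, +0.16); BH-03−BH-01 = (85, 20, +0.22).
Determinant of the coordinate differences = 50·20 − 85·0 = 1000.
∂h/∂x = [(+0.16)·20 − (+0.22)·0] / 1000 = +0.003200
∂h/∂y = [50·(+0.22) − 85·(+0.16)] / 1000 = -0.002600
Flow direction (−∇h) has components (-0.003200 E, +0.002600 N).
Azimuth = atan2(E, N) = atan2(-0.003200, +0.002600) = 309.1° ≈ 309°.

309°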